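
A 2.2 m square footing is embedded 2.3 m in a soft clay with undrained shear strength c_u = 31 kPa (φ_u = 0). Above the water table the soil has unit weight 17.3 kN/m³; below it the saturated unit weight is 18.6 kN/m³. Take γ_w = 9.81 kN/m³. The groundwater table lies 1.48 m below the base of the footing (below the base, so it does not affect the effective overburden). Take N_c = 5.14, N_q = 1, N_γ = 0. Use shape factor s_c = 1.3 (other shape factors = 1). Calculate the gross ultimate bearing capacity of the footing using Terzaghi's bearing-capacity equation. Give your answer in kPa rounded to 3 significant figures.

q_ult ≈ 247 kPa

Effective surcharge at the founding depth q = γ·D_f = 17.3 × 2.3 = 39.79 kPa.
q_ult = c·N_c·s_c + q·N_q
     = 31 × 5.14 × 1.3 + 39.79 × 1
     = 207.14 + 39.79 = 246.93 kPa.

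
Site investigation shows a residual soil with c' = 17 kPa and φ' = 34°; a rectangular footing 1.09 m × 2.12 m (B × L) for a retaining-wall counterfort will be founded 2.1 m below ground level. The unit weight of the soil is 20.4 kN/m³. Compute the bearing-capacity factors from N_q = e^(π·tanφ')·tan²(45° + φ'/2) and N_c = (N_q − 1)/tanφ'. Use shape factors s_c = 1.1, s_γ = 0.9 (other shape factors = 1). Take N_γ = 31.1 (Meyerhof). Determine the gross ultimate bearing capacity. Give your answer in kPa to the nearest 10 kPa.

q_ult ≈ 2360 kPa

tan34° = 0.6745, so N_q = e^(π×0.6745)·tan²(62°) = 8.323 × 3.537 = 29.44.
N_c = (29.44 − 1)/tan34° = 42.16.
q = γ·D_f = 20.4 × 2.1 = 42.84 kPa.
c·N_c·s_c = 17 × 42.164 × 1.1 = 788.46 kPa
q·N_q = 42.84 × 29.44 = 1261.2 kPa
0.5·γ·B·N_γ·s_γ = 0.5 × 20.4 × 1.09 × 31.1 × 0.9 = 311.19 kPa
q_ult = 788.46 + 1261.2 + 311.19 = 2360.9 kPa.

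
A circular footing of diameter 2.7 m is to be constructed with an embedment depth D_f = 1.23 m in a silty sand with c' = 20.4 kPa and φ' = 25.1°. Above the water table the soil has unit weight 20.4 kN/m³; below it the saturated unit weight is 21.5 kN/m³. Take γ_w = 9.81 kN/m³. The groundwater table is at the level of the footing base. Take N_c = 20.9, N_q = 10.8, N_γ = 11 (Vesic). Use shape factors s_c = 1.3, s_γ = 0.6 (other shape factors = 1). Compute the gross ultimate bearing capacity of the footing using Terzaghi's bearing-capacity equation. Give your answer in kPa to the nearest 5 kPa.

q_ult ≈ 930 kPa

q = γ·D_f = 20.4 × 1.23 = 25.092 kPa.
For the ½γBN_γ term take γ' = 21.5 − 9.81 = 11.69 kN/m³ (soil below base is submerged).
c·N_c·s_c = 20.4 × 20.9 × 1.3 = 554.27 kPa
q·N_q = 25.092 × 10.8 = 270.99 kPa
0.5·γ·B·N_γ·s_γ = 0.5 × 11.69 × 2.7 × 11 × 0.6 = 104.16 kPa
q_ult = 554.27 + 270.99 + 104.16 = 929.42 kPa.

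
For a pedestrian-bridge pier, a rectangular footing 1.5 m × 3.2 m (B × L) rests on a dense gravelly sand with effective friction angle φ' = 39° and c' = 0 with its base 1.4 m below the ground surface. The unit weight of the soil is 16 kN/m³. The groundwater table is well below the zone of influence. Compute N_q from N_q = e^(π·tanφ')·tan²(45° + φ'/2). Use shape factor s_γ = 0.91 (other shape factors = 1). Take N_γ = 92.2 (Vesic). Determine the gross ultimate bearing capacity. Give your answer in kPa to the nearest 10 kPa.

q_ult ≈ 2260 kPa

tan39° = 0.8098, so N_q = e^(π×0.8098)·tan²(64.5°) = 12.731 × 4.395 = 55.96.
q = γ·D_f = 16 × 1.4 = 22.4 kPa.
q·N_q = 22.4 × 55.957 = 1253.4 kPa
0.5·γ·B·N_γ·s_γ = 0.5 × 16 × 1.5 × 92.2 × 0.91 = 1006.8 kPa
q_ult = 1253.4 + 1006.8 = 2260.3 kPa.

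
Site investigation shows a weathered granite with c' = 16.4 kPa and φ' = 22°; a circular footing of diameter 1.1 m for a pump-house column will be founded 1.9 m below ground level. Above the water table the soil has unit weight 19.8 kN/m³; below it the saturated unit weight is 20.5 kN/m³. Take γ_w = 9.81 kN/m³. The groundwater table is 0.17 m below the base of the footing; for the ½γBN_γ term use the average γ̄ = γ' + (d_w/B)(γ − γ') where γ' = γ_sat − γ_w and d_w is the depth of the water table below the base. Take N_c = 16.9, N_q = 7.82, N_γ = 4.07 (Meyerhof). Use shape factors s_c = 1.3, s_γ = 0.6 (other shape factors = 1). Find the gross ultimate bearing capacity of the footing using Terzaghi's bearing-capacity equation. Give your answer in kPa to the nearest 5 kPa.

q_ult ≈ 670 kPa

q = γ·D_f = 19.8 × 1.9 = 37.62 kPa.
γ' = 10.69 kN/m³; averaging over the depth B below the base, γ̄ = γ' + (d_w/B)(γ − γ') = 12.098 kN/m³.
c·N_c·s_c = 16.4 × 16.9 × 1.3 = 360.31 kPa
q·N_q = 37.62 × 7.82 = 294.19 kPa
0.5·γ·B·N_γ·s_γ = 0.5 × 12.098 × 1.1 × 4.07 × 0.6 = 16.249 kPa
q_ult = 360.31 + 294.19 + 16.249 = 670.75 kPa.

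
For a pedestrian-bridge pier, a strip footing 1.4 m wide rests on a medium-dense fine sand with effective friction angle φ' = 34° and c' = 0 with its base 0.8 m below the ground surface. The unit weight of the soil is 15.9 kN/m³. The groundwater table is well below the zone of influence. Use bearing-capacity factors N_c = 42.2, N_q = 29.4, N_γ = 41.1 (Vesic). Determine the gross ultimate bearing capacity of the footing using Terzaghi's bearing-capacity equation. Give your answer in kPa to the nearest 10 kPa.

q_ult ≈ 830 kPa

Overburden at base level: q = 15.9 × 0.8 = 12.72 kPa.
Surcharge term q·N_q = 12.72 × 29.4 = 373.97 kPa; self-weight term 0.5·γ·B·N_γ = 0.5 × 15.9 × 1.4 × 41.1 = 457.44 kPa.
q_ult = 373.97 + 457.44 = 831.41 kPa.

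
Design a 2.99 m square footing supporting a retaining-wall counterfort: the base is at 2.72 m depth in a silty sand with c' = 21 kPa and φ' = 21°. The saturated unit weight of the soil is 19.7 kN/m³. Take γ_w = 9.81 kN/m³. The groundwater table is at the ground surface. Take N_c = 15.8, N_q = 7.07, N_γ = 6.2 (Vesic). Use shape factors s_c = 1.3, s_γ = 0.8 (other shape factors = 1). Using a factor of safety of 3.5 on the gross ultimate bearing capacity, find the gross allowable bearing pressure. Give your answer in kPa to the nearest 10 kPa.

γ' = 19.7 − 9.81 = 9.89 kN/m³ (submerged throughout). q = 9.89 × 2.72 = 26.901 kPa; the same γ' applies in the ½γBN_γ term.
c·N_c·s_c = 21 × 15.8 × 1.3 = 431.34 kPa
q·N_q = 26.901 × 7.07 = 190.19 kPa
0.5·γ·B·N_γ·s_γ = 0.5 × 9.89 × 2.99 × 6.2 × 0.8 = 73.336 kPa
q_ult = 431.34 + 190.19 + 73.336 = 694.86 kPa.
q_all = 694.86 / 3.5 = 198.53 kPa.

q_all ≈ 200 kPa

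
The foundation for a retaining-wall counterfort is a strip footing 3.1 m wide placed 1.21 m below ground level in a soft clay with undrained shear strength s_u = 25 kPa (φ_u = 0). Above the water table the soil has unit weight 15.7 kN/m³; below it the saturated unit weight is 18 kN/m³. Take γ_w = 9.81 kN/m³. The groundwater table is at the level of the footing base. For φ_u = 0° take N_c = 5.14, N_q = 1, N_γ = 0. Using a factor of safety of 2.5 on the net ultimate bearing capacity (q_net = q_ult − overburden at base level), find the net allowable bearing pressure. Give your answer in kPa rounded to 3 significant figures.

Overburden at base level: q = 15.7 × 1.21 = 18.997 kPa.
Cohesion term c·N_c = 25 × 5.14 = 128.5 kPa; surcharge term q·N_q = 18.997 × 1 = 18.997 kPa.
q_ult = 128.5 + 18.997 = 147.5 kPa.
q_net = 147.5 − 18.997 = 128.5 kPa.
q_all(net) = 128.5 / 2.5 = 51.4 kPa.

q_all(net) ≈ 51.4 kPa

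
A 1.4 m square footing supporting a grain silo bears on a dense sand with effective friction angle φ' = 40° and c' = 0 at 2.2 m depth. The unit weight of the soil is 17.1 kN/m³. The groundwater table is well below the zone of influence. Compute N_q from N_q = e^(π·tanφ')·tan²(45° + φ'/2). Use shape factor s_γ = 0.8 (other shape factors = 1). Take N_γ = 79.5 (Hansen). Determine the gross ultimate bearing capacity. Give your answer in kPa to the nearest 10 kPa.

q_ult ≈ 3180 kPa

tan40° = 0.8391, so N_q = e^(π×0.8391)·tan²(65°) = 13.959 × 4.599 = 64.2.
Effective surcharge at the founding depth q = γ·D_f = 17.1 × 2.2 = 37.62 kPa.
q_ult = q·N_q + 0.5·γ·B·N_γ·s_γ
     = 37.62 × 64.195 + 0.5 × 17.1 × 1.4 × 79.5 × 0.8
     = 2415 + 761.29 = 3176.3 kPa.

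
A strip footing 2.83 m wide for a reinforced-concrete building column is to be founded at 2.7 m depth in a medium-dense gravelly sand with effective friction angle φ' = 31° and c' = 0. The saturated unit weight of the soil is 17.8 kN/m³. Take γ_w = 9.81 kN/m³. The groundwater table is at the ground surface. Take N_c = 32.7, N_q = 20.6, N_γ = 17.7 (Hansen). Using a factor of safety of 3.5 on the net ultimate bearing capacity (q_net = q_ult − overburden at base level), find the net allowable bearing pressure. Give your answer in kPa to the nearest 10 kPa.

γ' = 17.8 − 9.81 = 7.99 kN/m³ (submerged throughout). q = 7.99 × 2.7 = 21.573 kPa; the same γ' applies in the ½γBN_γ term.
q·N_q = 21.573 × 20.6 = 444.4 kPa
0.5·γ·B·N_γ = 0.5 × 7.99 × 2.83 × 17.7 = 200.11 kPa
q_ult = 444.4 + 200.11 = 644.52 kPa.
q_net = 644.52 − 21.573 = 622.94 kPa.
q_all(net) = 622.94 / 3.5 = 177.98 kPa.

q_all(net) ≈ 180 kPa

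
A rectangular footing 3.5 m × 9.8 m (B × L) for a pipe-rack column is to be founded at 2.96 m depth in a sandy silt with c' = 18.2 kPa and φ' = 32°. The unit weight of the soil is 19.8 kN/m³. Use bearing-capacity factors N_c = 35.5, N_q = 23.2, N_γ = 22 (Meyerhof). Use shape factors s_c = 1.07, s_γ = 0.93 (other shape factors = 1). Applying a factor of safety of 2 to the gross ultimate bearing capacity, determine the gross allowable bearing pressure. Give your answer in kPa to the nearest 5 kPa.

q_all ≈ 1380 kPa

q = γ·D_f = 19.8 × 2.96 = 58.608 kPa.
c·N_c·s_c = 18.2 × 35.5 × 1.07 = 691.33 kPa
q·N_q = 58.608 × 23.2 = 1359.7 kPa
0.5·γ·B·N_γ·s_γ = 0.5 × 19.8 × 3.5 × 22 × 0.93 = 708.94 kPa
q_ult = 691.33 + 1359.7 + 708.94 = 2760 kPa.
q_all = q_ult / FS = 2760 / 2 = 1380 kPa.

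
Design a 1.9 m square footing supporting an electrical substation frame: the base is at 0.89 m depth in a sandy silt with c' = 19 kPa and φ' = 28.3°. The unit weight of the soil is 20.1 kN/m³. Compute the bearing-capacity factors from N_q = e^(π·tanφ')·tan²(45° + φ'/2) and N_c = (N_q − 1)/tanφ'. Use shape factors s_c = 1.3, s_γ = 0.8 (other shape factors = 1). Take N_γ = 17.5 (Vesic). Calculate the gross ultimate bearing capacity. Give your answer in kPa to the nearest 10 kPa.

q_ult ≈ 1190 kPa

tan28.3° = 0.5384, so N_q = e^(π×0.5384)·tan²(59.15°) = 5.428 × 2.803 = 15.21.
N_c = (15.21 − 1)/tan28.3° = 26.4.
Overburden at base level: q = 20.1 × 0.89 = 17.889 kPa.
Cohesion term c·N_c·s_c = 19 × 26.399 × 1.3 = 652.05 kPa; surcharge term q·N_q = 17.889 × 15.214 = 272.17 kPa; self-weight term 0.5·γ·B·N_γ·s_γ = 0.5 × 20.1 × 1.9 × 17.5 × 0.8 = 267.33 kPa.
q_ult = 652.05 + 272.17 + 267.33 = 1191.5 kPa.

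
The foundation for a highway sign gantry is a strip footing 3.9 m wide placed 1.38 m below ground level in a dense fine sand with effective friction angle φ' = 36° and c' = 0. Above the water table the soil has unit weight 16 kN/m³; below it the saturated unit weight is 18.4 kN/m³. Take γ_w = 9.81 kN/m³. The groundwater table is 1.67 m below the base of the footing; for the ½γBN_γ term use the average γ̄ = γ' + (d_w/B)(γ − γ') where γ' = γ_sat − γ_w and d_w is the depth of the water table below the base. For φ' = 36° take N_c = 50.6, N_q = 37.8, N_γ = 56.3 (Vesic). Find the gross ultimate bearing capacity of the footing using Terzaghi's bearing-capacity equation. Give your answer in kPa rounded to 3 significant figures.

Effective surcharge at the founding depth q = γ·D_f = 16 × 1.38 = 22.08 kPa.
With d_w = 1.67 m < B, γ̄ = 8.59 + (1.67/3.9) × (16 − 8.59) = 11.763 kN/m³.
q_ult = q·N_q + 0.5·γ·B·N_γ
     = 22.08 × 37.8 + 0.5 × 11.763 × 3.9 × 56.3
     = 834.62 + 1291.4 = 2126 kPa.

q_ult ≈ 2130 kPa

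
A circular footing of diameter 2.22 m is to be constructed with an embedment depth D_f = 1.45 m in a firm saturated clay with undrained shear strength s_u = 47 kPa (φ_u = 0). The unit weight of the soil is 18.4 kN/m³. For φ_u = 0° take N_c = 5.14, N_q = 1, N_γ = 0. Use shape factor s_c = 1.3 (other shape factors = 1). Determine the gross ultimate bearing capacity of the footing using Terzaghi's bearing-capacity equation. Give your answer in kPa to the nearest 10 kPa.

q = γ·D_f = 18.4 × 1.45 = 26.68 kPa.
c·N_c·s_c = 47 × 5.14 × 1.3 = 314.05 kPa
q·N_q = 26.68 × 1 = 26.68 kPa
q_ult = 314.05 + 26.68 = 340.73 kPa.

q_ult ≈ 340 kPa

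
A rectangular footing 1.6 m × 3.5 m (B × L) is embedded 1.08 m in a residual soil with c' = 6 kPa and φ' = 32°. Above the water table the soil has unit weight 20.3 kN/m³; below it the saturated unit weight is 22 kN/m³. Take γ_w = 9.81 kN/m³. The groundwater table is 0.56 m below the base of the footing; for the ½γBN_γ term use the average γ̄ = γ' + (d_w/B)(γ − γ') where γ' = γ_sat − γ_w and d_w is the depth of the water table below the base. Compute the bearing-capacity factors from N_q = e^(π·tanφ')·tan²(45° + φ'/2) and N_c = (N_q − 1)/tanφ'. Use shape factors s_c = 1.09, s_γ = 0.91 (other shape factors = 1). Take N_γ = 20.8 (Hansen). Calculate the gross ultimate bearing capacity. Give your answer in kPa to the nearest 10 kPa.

q_ult ≈ 970 kPa

tan32° = 0.6249, so N_q = e^(π×0.6249)·tan²(61°) = 7.121 × 3.255 = 23.18.
N_c = (23.18 − 1)/tan32° = 35.49.
Overburden at base level: q = 20.3 × 1.08 = 21.924 kPa.
The water table is 0.56 m below the base (< B = 1.6 m), so the ½γBN_γ term uses γ̄ = γ' + (d_w/B)(γ − γ') = 12.19 + (0.56/1.6)(20.3 − 12.19) = 15.029 kN/m³.
Cohesion term c·N_c·s_c = 6 × 35.49 × 1.09 = 232.11 kPa; surcharge term q·N_q = 21.924 × 23.177 = 508.13 kPa; self-weight term 0.5·γ·B·N_γ·s_γ = 0.5 × 15.029 × 1.6 × 20.8 × 0.91 = 227.57 kPa.
q_ult = 232.11 + 508.13 + 227.57 = 967.8 kPa.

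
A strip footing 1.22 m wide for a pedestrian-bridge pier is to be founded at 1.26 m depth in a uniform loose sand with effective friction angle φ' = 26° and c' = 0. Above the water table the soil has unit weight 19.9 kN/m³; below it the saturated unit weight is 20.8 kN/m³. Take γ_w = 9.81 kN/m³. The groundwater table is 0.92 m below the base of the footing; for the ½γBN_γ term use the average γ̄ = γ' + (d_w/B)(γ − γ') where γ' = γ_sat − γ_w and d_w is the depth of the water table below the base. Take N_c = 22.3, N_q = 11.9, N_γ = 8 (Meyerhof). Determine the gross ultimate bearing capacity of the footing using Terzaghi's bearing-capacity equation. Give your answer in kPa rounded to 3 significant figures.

Effective surcharge at the founding depth q = γ·D_f = 19.9 × 1.26 = 25.074 kPa.
With d_w = 0.92 m < B, γ̄ = 10.99 + (0.92/1.22) × (19.9 − 10.99) = 17.709 kN/m³.
q_ult = q·N_q + 0.5·γ·B·N_γ
     = 25.074 × 11.9 + 0.5 × 17.709 × 1.22 × 8
     = 298.38 + 86.42 = 384.8 kPa.

q_ult ≈ 385 kPa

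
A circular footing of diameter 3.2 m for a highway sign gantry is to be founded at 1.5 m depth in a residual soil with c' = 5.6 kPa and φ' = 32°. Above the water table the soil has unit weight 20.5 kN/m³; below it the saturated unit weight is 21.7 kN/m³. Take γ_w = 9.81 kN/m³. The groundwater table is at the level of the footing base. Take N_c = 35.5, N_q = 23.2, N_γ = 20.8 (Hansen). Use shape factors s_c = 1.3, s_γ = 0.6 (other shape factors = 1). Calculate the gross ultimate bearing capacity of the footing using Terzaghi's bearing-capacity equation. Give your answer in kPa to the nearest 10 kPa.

Effective surcharge at the founding depth q = γ·D_f = 20.5 × 1.5 = 30.75 kPa.
The water table coincides with the base, so in the self-weight term γ → γ' = 11.89 kN/m³.
q_ult = c·N_c·s_c + q·N_q + 0.5·γ·B·N_γ·s_γ
     = 5.6 × 35.5 × 1.3 + 30.75 × 23.2 + 0.5 × 11.89 × 3.2 × 20.8 × 0.6
     = 258.44 + 713.4 + 237.42 = 1209.3 kPa.

q_ult ≈ 1210 kPa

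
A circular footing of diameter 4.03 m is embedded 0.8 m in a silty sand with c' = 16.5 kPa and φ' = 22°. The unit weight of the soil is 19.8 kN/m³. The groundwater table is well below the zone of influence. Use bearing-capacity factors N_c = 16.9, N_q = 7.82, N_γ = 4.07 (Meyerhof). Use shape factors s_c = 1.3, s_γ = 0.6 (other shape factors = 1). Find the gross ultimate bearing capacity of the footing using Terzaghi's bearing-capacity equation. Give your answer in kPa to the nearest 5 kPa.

q_ult ≈ 585 kPa

Overburden at base level: q = 19.8 × 0.8 = 15.84 kPa.
Cohesion term c·N_c·s_c = 16.5 × 16.9 × 1.3 = 362.5 kPa; surcharge term q·N_q = 15.84 × 7.82 = 123.87 kPa; self-weight term 0.5·γ·B·N_γ·s_γ = 0.5 × 19.8 × 4.03 × 4.07 × 0.6 = 97.428 kPa.
q_ult = 362.5 + 123.87 + 97.428 = 583.8 kPa.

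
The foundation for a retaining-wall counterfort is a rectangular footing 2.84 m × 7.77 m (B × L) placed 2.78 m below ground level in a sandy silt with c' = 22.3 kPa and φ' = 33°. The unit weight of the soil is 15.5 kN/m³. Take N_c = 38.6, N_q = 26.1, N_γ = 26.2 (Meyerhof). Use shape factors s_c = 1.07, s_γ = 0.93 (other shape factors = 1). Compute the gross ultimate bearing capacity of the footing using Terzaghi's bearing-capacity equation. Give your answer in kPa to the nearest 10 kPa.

q_ult ≈ 2580 kPa

Effective surcharge at the founding depth q = γ·D_f = 15.5 × 2.78 = 43.09 kPa.
q_ult = c·N_c·s_c + q·N_q + 0.5·γ·B·N_γ·s_γ
     = 22.3 × 38.6 × 1.07 + 43.09 × 26.1 + 0.5 × 15.5 × 2.84 × 26.2 × 0.93
     = 921.03 + 1124.6 + 536.3 = 2582 kPa.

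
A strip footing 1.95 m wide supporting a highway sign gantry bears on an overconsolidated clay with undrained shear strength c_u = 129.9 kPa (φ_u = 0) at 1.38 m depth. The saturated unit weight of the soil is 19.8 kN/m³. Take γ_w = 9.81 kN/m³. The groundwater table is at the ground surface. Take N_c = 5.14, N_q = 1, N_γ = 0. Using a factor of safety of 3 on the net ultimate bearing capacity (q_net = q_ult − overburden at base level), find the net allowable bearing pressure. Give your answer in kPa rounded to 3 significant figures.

q_all(net) ≈ 223 kPa

With the water table at the surface the whole profile is submerged: γ' = 19.8 − 9.81 = 9.99 kN/m³, so q = γ'·D_f = 13.786 kPa.
q_ult = c·N_c + q·N_q
     = 129.9 × 5.14 + 13.786 × 1
     = 667.69 + 13.786 = 681.47 kPa.
q_net = 681.47 − 13.786 = 667.69 kPa.
q_all(net) = 667.69 / 3 = 222.56 kPa.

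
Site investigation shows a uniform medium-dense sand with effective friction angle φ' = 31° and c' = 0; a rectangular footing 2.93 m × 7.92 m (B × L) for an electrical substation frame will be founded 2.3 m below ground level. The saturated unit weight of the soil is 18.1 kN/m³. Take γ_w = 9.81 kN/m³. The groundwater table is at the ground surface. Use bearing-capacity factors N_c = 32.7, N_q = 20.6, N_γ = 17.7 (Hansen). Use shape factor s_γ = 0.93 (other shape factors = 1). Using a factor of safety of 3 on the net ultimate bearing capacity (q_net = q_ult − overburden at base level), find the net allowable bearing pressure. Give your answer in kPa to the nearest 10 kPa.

γ' = 18.1 − 9.81 = 8.29 kN/m³ (submerged throughout). q = 8.29 × 2.3 = 19.067 kPa; the same γ' applies in the ½γBN_γ term.
q·N_q = 19.067 × 20.6 = 392.78 kPa
0.5·γ·B·N_γ·s_γ = 0.5 × 8.29 × 2.93 × 17.7 × 0.93 = 199.92 kPa
q_ult = 392.78 + 199.92 = 592.7 kPa.
q_net = 592.7 − 19.067 = 573.63 kPa.
q_all(net) = 573.63 / 3 = 191.21 kPa.

q_all(net) ≈ 190 kPa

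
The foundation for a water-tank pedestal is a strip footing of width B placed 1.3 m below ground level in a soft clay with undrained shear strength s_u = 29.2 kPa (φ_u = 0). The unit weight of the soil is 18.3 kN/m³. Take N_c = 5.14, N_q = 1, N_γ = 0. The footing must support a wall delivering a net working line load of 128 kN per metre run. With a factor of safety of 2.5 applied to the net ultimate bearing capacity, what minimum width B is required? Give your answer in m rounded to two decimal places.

Effective surcharge at the founding depth q = γ·D_f = 18.3 × 1.3 = 23.79 kPa.
q_ult = c·N_c + q·N_q
     = 29.2 × 5.14 + 23.79 × 1
     = 150.09 + 23.79 = 173.88 kPa.
For φ = 0 the ½γBN_γ term vanishes, so q_ult is independent of B. q_net = 173.88 − 23.79 = 150.09 kPa; q_all(net) = 150.09/2.5 = 60.035 kPa.
Required width B = w / q_all(net) = 128 / 60.035 = 2.132 m.

B = 2.13 m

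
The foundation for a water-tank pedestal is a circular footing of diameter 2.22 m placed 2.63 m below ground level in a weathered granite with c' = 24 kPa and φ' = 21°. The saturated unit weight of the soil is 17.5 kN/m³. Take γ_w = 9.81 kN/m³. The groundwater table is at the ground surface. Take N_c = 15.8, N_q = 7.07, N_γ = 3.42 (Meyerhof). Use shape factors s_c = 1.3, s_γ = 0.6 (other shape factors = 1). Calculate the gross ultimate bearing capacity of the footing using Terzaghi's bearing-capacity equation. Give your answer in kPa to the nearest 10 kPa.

q_ult ≈ 650 kPa

With the water table at the surface the whole profile is submerged: γ' = 17.5 − 9.81 = 7.69 kN/m³, so q = γ'·D_f = 20.225 kPa; the same γ' applies in the ½γBN_γ term.
q_ult = c·N_c·s_c + q·N_q + 0.5·γ·B·N_γ·s_γ
     = 24 × 15.8 × 1.3 + 20.225 × 7.07 + 0.5 × 7.69 × 2.22 × 3.42 × 0.6
     = 492.96 + 142.99 + 17.516 = 653.46 kPa.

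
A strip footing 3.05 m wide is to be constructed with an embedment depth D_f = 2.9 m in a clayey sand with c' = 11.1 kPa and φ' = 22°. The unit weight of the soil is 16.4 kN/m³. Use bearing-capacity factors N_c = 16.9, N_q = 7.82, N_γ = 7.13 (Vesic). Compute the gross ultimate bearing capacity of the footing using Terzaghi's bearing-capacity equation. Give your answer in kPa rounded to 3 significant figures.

Overburden at base level: q = 16.4 × 2.9 = 47.56 kPa.
Cohesion term c·N_c = 11.1 × 16.9 = 187.59 kPa; surcharge term q·N_q = 47.56 × 7.82 = 371.92 kPa; self-weight term 0.5·γ·B·N_γ = 0.5 × 16.4 × 3.05 × 7.13 = 178.32 kPa.
q_ult = 187.59 + 371.92 + 178.32 = 737.83 kPa.

q_ult ≈ 738 kPa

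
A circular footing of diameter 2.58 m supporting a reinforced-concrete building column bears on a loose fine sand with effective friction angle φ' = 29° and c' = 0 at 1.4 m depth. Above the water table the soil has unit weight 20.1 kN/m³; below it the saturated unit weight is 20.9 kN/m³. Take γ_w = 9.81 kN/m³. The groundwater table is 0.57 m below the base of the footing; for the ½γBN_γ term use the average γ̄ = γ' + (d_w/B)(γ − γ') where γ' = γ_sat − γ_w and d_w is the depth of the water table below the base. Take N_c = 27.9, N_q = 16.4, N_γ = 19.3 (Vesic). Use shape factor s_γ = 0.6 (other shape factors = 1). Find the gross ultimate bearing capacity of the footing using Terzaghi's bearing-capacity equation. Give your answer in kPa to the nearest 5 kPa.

Effective surcharge at the founding depth q = γ·D_f = 20.1 × 1.4 = 28.14 kPa.
With d_w = 0.57 m < B, γ̄ = 11.09 + (0.57/2.58) × (20.1 − 11.09) = 13.081 kN/m³.
q_ult = q·N_q + 0.5·γ·B·N_γ·s_γ
     = 28.14 × 16.4 + 0.5 × 13.081 × 2.58 × 19.3 × 0.6
     = 461.5 + 195.4 = 656.9 kPa.

q_ult ≈ 655 kPa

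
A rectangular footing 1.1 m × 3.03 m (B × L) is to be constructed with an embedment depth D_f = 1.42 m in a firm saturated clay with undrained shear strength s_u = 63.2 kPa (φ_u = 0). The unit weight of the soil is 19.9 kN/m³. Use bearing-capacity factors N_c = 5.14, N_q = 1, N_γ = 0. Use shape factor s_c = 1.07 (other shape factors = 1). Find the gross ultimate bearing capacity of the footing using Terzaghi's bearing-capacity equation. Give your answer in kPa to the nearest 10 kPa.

q = γ·D_f = 19.9 × 1.42 = 28.258 kPa.
c·N_c·s_c = 63.2 × 5.14 × 1.07 = 347.59 kPa
q·N_q = 28.258 × 1 = 28.258 kPa
q_ult = 347.59 + 28.258 = 375.85 kPa.

q_ult ≈ 380 kPa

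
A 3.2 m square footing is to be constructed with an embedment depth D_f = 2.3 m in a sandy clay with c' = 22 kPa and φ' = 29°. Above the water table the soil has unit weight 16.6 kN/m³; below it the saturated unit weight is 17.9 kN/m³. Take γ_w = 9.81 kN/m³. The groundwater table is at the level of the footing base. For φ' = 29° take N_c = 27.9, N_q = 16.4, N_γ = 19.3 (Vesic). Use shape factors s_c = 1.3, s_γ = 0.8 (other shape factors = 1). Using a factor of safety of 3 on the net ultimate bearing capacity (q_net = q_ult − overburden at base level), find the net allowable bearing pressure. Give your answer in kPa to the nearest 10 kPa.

q_all(net) ≈ 530 kPa

Overburden at base level: q = 16.6 × 2.3 = 38.18 kPa.
Below the base the soil is submerged, so the ½γBN_γ term uses γ' = 17.9 − 9.81 = 8.09 kN/m³.
Cohesion term c·N_c·s_c = 22 × 27.9 × 1.3 = 797.94 kPa; surcharge term q·N_q = 38.18 × 16.4 = 626.15 kPa; self-weight term 0.5·γ·B·N_γ·s_γ = 0.5 × 8.09 × 3.2 × 19.3 × 0.8 = 199.86 kPa.
q_ult = 797.94 + 626.15 + 199.86 = 1623.9 kPa.
q_net = 1623.9 − 38.18 = 1585.8 kPa.
q_all(net) = 1585.8 / 3 = 528.59 kPa.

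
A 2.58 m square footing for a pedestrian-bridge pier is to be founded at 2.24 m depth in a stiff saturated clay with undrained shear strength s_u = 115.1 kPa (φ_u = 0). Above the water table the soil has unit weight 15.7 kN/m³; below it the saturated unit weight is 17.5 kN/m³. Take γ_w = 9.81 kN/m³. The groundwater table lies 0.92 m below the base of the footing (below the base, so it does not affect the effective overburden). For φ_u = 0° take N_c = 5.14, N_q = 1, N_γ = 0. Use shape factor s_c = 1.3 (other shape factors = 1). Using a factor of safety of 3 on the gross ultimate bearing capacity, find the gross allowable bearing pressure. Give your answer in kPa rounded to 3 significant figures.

q_all ≈ 268 kPa

Overburden at base level: q = 15.7 × 2.24 = 35.168 kPa.
Cohesion term c·N_c·s_c = 115.1 × 5.14 × 1.3 = 769.1 kPa; surcharge term q·N_q = 35.168 × 1 = 35.168 kPa.
q_ult = 769.1 + 35.168 = 804.27 kPa.
q_all = 804.27 / 3 = 268.09 kPa.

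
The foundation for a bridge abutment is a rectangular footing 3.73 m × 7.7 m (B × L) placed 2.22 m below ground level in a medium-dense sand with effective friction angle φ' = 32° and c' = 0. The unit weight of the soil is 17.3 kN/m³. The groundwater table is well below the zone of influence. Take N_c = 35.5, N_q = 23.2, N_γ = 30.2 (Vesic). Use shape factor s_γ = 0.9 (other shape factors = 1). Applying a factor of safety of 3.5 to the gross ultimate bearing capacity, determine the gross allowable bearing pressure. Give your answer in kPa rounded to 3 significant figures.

Overburden at base level: q = 17.3 × 2.22 = 38.406 kPa.
Surcharge term q·N_q = 38.406 × 23.2 = 891.02 kPa; self-weight term 0.5·γ·B·N_γ·s_γ = 0.5 × 17.3 × 3.73 × 30.2 × 0.9 = 876.95 kPa.
q_ult = 891.02 + 876.95 = 1768 kPa.
q_all = q_ult / FS = 1768 / 3.5 = 505.13 kPa.

q_all ≈ 505 kPa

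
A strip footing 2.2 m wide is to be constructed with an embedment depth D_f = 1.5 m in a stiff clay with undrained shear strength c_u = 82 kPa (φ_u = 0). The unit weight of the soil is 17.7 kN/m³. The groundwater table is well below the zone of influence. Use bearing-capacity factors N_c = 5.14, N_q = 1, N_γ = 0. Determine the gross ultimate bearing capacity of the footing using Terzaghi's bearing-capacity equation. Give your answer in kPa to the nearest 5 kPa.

q_ult ≈ 450 kPa

Overburden at base level: q = 17.7 × 1.5 = 26.55 kPa.
Cohesion term c·N_c = 82 × 5.14 = 421.48 kPa; surcharge term q·N_q = 26.55 × 1 = 26.55 kPa.
q_ult = 421.48 + 26.55 = 448.03 kPa.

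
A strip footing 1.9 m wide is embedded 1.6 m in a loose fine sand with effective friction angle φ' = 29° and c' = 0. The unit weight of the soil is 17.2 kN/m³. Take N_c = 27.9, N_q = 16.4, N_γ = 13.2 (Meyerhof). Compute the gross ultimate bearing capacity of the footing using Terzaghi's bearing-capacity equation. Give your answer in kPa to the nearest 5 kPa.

q_ult ≈ 665 kPa

q = γ·D_f = 17.2 × 1.6 = 27.52 kPa.
q·N_q = 27.52 × 16.4 = 451.33 kPa
0.5·γ·B·N_γ = 0.5 × 17.2 × 1.9 × 13.2 = 215.69 kPa
q_ult = 451.33 + 215.69 = 667.02 kPa.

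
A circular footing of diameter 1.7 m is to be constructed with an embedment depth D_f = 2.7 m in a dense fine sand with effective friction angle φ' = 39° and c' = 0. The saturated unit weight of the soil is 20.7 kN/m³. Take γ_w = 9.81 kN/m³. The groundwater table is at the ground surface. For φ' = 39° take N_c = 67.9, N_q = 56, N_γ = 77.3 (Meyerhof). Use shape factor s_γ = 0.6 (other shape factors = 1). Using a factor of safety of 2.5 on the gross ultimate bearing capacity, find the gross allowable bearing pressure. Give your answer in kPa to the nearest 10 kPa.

With the water table at the surface the whole profile is submerged: γ' = 20.7 − 9.81 = 10.89 kN/m³, so q = γ'·D_f = 29.403 kPa; the same γ' applies in the ½γBN_γ term.
q_ult = q·N_q + 0.5·γ·B·N_γ·s_γ
     = 29.403 × 56 + 0.5 × 10.89 × 1.7 × 77.3 × 0.6
     = 1646.6 + 429.32 = 2075.9 kPa.
q_all = 2075.9 / 2.5 = 830.35 kPa.

q_all ≈ 830 kPa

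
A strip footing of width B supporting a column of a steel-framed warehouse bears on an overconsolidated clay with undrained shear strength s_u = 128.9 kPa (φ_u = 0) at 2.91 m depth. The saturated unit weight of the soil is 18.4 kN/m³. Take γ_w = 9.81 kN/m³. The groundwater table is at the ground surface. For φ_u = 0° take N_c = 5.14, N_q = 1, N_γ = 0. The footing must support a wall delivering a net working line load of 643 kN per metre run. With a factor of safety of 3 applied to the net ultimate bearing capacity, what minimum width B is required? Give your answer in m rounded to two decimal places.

γ' = 18.4 − 9.81 = 8.59 kN/m³ (submerged throughout). q = 8.59 × 2.91 = 24.997 kPa.
c·N_c = 128.9 × 5.14 = 662.55 kPa
q·N_q = 24.997 × 1 = 24.997 kPa
q_ult = 662.55 + 24.997 = 687.54 kPa.
For φ = 0 the ½γBN_γ term vanishes, so q_ult is independent of B. q_net = 687.54 − 24.997 = 662.55 kPa; q_all(net) = 662.55/3 = 220.85 kPa.
Required width B = w / q_all(net) = 643 / 220.85 = 2.911 m.

B = 2.91 m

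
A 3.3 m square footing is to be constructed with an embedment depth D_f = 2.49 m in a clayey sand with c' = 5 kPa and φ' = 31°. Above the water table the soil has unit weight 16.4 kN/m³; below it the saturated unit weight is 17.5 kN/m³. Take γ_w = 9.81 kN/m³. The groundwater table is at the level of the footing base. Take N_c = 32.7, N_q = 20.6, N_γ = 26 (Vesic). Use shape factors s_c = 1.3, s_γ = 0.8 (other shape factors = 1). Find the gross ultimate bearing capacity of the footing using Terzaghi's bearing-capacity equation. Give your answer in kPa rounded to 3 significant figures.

q = γ·D_f = 16.4 × 2.49 = 40.836 kPa.
For the ½γBN_γ term take γ' = 17.5 − 9.81 = 7.69 kN/m³ (soil below base is submerged).
c·N_c·s_c = 5 × 32.7 × 1.3 = 212.55 kPa
q·N_q = 40.836 × 20.6 = 841.22 kPa
0.5·γ·B·N_γ·s_γ = 0.5 × 7.69 × 3.3 × 26 × 0.8 = 263.92 kPa
q_ult = 212.55 + 841.22 + 263.92 = 1317.7 kPa.

q_ult ≈ 1320 kPa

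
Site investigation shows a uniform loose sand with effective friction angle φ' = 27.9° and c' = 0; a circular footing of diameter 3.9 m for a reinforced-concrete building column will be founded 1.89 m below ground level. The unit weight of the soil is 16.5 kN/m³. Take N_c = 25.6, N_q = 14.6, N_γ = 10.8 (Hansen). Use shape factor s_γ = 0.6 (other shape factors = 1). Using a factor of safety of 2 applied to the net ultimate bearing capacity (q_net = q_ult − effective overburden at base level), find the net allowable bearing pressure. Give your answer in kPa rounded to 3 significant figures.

q_all(net) ≈ 316 kPa

Overburden at base level: q = 16.5 × 1.89 = 31.185 kPa.
Surcharge term q·N_q = 31.185 × 14.6 = 455.3 kPa; self-weight term 0.5·γ·B·N_γ·s_γ = 0.5 × 16.5 × 3.9 × 10.8 × 0.6 = 208.49 kPa.
q_ult = 455.3 + 208.49 = 663.79 kPa.
Net ultimate: q_net = 663.79 − 31.185 = 632.61 kPa.
q_all(net) = 632.61 / 2 = 316.31 kPa.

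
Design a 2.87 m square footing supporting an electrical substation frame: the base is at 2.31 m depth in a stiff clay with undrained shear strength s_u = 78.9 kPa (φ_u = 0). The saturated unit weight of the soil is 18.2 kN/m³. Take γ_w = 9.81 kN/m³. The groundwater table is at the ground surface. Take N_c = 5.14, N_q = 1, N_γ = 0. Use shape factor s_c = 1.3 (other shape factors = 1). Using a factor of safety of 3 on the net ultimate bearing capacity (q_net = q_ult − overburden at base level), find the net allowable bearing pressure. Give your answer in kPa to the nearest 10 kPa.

Water table at ground surface, so effective unit weight γ' = 18.2 − 9.81 = 8.39 kN/m³ is used throughout; overburden q = 8.39 × 2.31 = 19.381 kPa.
Cohesion term c·N_c·s_c = 78.9 × 5.14 × 1.3 = 527.21 kPa; surcharge term q·N_q = 19.381 × 1 = 19.381 kPa.
q_ult = 527.21 + 19.381 = 546.59 kPa.
q_net = 546.59 − 19.381 = 527.21 kPa.
q_all(net) = 527.21 / 3 = 175.74 kPa.

q_all(net) ≈ 180 kPa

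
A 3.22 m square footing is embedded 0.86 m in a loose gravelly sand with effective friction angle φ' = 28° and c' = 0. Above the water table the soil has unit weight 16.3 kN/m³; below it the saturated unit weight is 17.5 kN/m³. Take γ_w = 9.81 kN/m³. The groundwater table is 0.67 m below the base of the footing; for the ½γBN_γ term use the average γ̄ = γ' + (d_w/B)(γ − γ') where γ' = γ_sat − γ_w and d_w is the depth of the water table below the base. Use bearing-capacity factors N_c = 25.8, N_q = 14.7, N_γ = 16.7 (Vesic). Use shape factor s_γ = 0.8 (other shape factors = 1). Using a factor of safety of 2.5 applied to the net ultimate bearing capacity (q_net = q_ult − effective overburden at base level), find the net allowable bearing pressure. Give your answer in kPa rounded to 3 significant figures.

q_all(net) ≈ 158 kPa

Overburden at base level: q = 16.3 × 0.86 = 14.018 kPa.
The water table is 0.67 m below the base (< B = 3.22 m), so the ½γBN_γ term uses γ̄ = γ' + (d_w/B)(γ − γ') = 7.69 + (0.67/3.22)(16.3 − 7.69) = 9.4815 kN/m³.
Surcharge term q·N_q = 14.018 × 14.7 = 206.06 kPa; self-weight term 0.5·γ·B·N_γ·s_γ = 0.5 × 9.4815 × 3.22 × 16.7 × 0.8 = 203.94 kPa.
q_ult = 206.06 + 203.94 = 410.01 kPa.
Net ultimate: q_net = 410.01 − 14.018 = 395.99 kPa.
q_all(net) = 395.99 / 2.5 = 158.4 kPa.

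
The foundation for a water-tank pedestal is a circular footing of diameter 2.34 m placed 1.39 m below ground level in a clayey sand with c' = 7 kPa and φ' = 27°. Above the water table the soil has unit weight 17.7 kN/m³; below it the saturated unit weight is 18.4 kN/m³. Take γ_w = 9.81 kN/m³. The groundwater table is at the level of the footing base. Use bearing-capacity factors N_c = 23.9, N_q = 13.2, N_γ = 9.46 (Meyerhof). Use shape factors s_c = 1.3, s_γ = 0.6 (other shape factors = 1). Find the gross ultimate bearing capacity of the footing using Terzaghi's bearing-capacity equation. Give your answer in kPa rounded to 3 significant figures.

q = γ·D_f = 17.7 × 1.39 = 24.603 kPa.
For the ½γBN_γ term take γ' = 18.4 − 9.81 = 8.59 kN/m³ (soil below base is submerged).
c·N_c·s_c = 7 × 23.9 × 1.3 = 217.49 kPa
q·N_q = 24.603 × 13.2 = 324.76 kPa
0.5·γ·B·N_γ·s_γ = 0.5 × 8.59 × 2.34 × 9.46 × 0.6 = 57.046 kPa
q_ult = 217.49 + 324.76 + 57.046 = 599.3 kPa.

q_ult ≈ 599 kPa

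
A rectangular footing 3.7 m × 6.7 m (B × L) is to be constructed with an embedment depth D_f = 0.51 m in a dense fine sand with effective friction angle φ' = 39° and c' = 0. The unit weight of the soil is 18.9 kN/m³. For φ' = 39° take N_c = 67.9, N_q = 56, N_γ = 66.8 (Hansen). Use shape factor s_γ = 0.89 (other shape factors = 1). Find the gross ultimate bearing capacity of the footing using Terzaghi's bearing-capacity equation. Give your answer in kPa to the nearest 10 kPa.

q = γ·D_f = 18.9 × 0.51 = 9.639 kPa.
q·N_q = 9.639 × 56 = 539.78 kPa
0.5·γ·B·N_γ·s_γ = 0.5 × 18.9 × 3.7 × 66.8 × 0.89 = 2078.7 kPa
q_ult = 539.78 + 2078.7 = 2618.5 kPa.

q_ult ≈ 2620 kPa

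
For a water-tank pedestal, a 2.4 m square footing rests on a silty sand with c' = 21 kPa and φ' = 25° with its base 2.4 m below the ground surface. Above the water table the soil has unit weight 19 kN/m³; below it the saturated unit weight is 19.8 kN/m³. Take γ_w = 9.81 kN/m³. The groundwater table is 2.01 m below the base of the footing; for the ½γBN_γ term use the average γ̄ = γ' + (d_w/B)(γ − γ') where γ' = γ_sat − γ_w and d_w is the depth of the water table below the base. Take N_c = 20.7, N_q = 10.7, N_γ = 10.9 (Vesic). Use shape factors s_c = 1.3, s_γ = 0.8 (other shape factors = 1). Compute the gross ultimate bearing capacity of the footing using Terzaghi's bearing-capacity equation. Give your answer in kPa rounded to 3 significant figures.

q_ult ≈ 1240 kPa

q = γ·D_f = 19 × 2.4 = 45.6 kPa.
γ' = 9.99 kN/m³; averaging over the depth B below the base, γ̄ = γ' + (d_w/B)(γ − γ') = 17.536 kN/m³.
c·N_c·s_c = 21 × 20.7 × 1.3 = 565.11 kPa
q·N_q = 45.6 × 10.7 = 487.92 kPa
0.5·γ·B·N_γ·s_γ = 0.5 × 17.536 × 2.4 × 10.9 × 0.8 = 183.5 kPa
q_ult = 565.11 + 487.92 + 183.5 = 1236.5 kPa.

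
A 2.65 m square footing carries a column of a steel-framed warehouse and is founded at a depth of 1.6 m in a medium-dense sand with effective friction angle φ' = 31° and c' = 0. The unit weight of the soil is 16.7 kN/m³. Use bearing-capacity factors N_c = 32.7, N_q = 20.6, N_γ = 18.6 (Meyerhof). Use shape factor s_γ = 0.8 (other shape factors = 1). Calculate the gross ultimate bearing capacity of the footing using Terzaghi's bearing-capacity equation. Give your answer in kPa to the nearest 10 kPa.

Overburden at base level: q = 16.7 × 1.6 = 26.72 kPa.
Surcharge term q·N_q = 26.72 × 20.6 = 550.43 kPa; self-weight term 0.5·γ·B·N_γ·s_γ = 0.5 × 16.7 × 2.65 × 18.6 × 0.8 = 329.26 kPa.
q_ult = 550.43 + 329.26 = 879.69 kPa.

q_ult ≈ 880 kPa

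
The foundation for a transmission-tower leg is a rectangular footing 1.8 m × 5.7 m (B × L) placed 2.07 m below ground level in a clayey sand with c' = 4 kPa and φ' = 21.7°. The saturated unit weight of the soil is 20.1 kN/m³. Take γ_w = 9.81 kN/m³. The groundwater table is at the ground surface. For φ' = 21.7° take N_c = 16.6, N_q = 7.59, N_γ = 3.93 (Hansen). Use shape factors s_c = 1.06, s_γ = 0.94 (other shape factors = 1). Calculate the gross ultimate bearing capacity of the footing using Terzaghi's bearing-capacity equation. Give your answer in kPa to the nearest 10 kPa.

γ' = 20.1 − 9.81 = 10.29 kN/m³ (submerged throughout). q = 10.29 × 2.07 = 21.3 kPa; the same γ' applies in the ½γBN_γ term.
c·N_c·s_c = 4 × 16.6 × 1.06 = 70.384 kPa
q·N_q = 21.3 × 7.59 = 161.67 kPa
0.5·γ·B·N_γ·s_γ = 0.5 × 10.29 × 1.8 × 3.93 × 0.94 = 34.212 kPa
q_ult = 70.384 + 161.67 + 34.212 = 266.27 kPa.

q_ult ≈ 270 kPa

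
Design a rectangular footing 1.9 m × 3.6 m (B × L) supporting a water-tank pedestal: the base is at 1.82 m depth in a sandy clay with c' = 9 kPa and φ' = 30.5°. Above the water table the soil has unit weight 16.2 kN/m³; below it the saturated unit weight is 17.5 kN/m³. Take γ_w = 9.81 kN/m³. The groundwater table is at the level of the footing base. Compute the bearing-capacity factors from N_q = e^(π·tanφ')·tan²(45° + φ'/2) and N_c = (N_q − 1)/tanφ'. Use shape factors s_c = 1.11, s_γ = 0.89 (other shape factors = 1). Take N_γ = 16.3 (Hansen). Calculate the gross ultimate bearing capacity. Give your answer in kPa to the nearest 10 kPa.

tan30.5° = 0.589, so N_q = e^(π×0.589)·tan²(60.25°) = 6.363 × 3.061 = 19.48.
N_c = (19.48 − 1)/tan30.5° = 31.37.
Overburden at base level: q = 16.2 × 1.82 = 29.484 kPa.
Below the base the soil is submerged, so the ½γBN_γ term uses γ' = 17.5 − 9.81 = 7.69 kN/m³.
Cohesion term c·N_c·s_c = 9 × 31.372 × 1.11 = 313.4 kPa; surcharge term q·N_q = 29.484 × 19.479 = 574.33 kPa; self-weight term 0.5·γ·B·N_γ·s_γ = 0.5 × 7.69 × 1.9 × 16.3 × 0.89 = 105.98 kPa.
q_ult = 313.4 + 574.33 + 105.98 = 993.71 kPa.

q_ult ≈ 990 kPa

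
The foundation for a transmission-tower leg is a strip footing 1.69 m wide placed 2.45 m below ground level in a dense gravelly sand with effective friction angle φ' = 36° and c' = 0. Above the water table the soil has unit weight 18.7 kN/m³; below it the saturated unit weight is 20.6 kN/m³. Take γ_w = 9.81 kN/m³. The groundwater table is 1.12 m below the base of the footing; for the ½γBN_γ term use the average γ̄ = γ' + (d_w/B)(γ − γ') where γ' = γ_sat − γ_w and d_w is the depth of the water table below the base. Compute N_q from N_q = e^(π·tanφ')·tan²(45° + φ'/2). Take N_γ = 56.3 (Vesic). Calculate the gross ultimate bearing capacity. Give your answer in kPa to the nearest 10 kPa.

tan36° = 0.7265, so N_q = e^(π×0.7265)·tan²(63°) = 9.801 × 3.852 = 37.75.
Overburden at base level: q = 18.7 × 2.45 = 45.815 kPa.
The water table is 1.12 m below the base (< B = 1.69 m), so the ½γBN_γ term uses γ̄ = γ' + (d_w/B)(γ − γ') = 10.79 + (1.12/1.69)(18.7 − 10.79) = 16.032 kN/m³.
Surcharge term q·N_q = 45.815 × 37.752 = 1729.6 kPa; self-weight term 0.5·γ·B·N_γ = 0.5 × 16.032 × 1.69 × 56.3 = 762.7 kPa.
q_ult = 1729.6 + 762.7 = 2492.3 kPa.

q_ult ≈ 2490 kPa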